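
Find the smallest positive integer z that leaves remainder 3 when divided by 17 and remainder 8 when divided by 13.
M = 17 × 13 = 221. M₁ = 13, y₁ ≡ 4 mod 17. M₂ = 17, y₂ ≡ 10 mod 13. z = 3×13×4 + 8×17×10 ≡ 190 mod 221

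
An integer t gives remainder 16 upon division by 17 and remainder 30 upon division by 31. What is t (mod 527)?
M = 17 × 31 = 527. M₁ = 31, y₁ ≡ 11 (mod 17). M₂ = 17, y₂ ≡ 11 (mod 31). t = 16×31×11 + 30×17×11 ≡ 526 (mod 527)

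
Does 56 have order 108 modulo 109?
ord_109(56) divides 108. For each prime q|108: 56^{54}≡108, 56^{36}≡63, none ≡ 1. So 56 has order 108 and is a primitive root mod 109.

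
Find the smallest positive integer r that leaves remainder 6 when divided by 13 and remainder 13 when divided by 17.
M = 13 × 17 = 221. M₁ = 17, y₁ ≡ 10 (mod 13). M₂ = 13, y₂ ≡ 4 (mod 17). r = 6×17×10 + 13×13×4 ≡ 149 (mod 221)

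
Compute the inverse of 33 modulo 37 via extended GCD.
Extended GCD: 33(9) + 37(-8) = 1. So 33^(-1) ≡ 9 mod 37. Verify: 33 × 9 = 297 ≡ 1 mod 37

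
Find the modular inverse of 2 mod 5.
Since 5 is prime, by Fermat 2^(-1) ≡ 2^{3} ≡ 3 mod 5. Verify: 2 × 3 = 6 ≡ 1 mod 5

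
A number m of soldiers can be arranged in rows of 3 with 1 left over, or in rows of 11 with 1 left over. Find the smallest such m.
M = 3 × 11 = 33. M₁ = 11, y₁ ≡ 2 (mod 3). M₂ = 3, y₂ ≡ 4 (mod 11). m = 1×11×2 + 1×3×4 ≡ 1 (mod 33)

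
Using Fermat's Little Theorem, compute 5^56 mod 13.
By Fermat: 5^{12} ≡ 1 (mod 13). 56 = 4×12 + 8. So 5^{56} ≡ 5^{8} ≡ 1 (mod 13)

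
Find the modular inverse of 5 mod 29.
Since 29 is prime, by Fermat 5^(-1) ≡ 5^{27} ≡ 6 mod 29. Verify: 5 × 6 = 30 ≡ 1 mod 29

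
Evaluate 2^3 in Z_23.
2^{3} = 8 ≡ 8 (mod 23)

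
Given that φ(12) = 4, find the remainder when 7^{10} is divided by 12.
By Euler: 7^{4} ≡ 1 (mod 12) since gcd(7, 12) = 1. 10 = 2×4 + 2. So 7^{10} ≡ 7^{2} ≡ 1 (mod 12)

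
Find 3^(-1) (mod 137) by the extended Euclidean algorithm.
Extended GCD: 3(46) + 137(-1) = 1. So 3^(-1) ≡ 46 (mod 137). Verify: 3 × 46 = 138 ≡ 1 (mod 137)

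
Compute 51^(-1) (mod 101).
Since 101 is prime, by Fermat 51^(-1) ≡ 51^{99} ≡ 2 (mod 101). Verify: 51 × 2 = 102 ≡ 1 (mod 101)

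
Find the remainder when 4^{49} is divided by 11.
By Fermat: 4^{10} ≡ 1 mod 11. 49 = 4×10 + 9. So 4^{49} ≡ 4^{9} ≡ 3 mod 11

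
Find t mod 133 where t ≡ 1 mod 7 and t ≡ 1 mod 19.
M = 7 × 19 = 133. M₁ = 19, y₁ ≡ 3 mod 7. M₂ = 7, y₂ ≡ 11 mod 19. t = 1×19×3 + 1×7×11 ≡ 1 mod 133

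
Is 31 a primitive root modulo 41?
31^{10} ≡ 1 (mod 41) and 10 < 40, so ord_41(31) = 10 ≠ 40 and 31 is not a primitive root.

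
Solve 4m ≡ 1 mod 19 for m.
Since 19 is prime, by Fermat 4^(-1) ≡ 4^{17} ≡ 5 mod 19. Verify: 4 × 5 = 20 ≡ 1 mod 19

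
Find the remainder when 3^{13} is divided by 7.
By Fermat: 3^{6} ≡ 1 (mod 7). 13 = 2×6 + 1. So 3^{13} ≡ 3^{1} ≡ 3 (mod 7)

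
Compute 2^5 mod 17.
By repeated squaring (mod 17): 2^{1}≡2, 2^{2}≡4, 2^{4}≡16. Then 2^{5} = 2^{4+1} ≡ 16 × 2 ≡ 15 (mod 17)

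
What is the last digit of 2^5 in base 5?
Using Fermat: 2^{4} ≡ 1 (mod 5). 5 ≡ 1 (mod 4). So 2^{5} ≡ 2^{1} ≡ 2 (mod 5)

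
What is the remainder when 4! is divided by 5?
By Wilson's theorem, (4)! ≡ -1 ≡ 4 (mod 5)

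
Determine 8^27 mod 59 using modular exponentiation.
By repeated squaring (mod 59): 8^{1}≡8, 8^{2}≡5, 8^{4}≡25, 8^{8}≡35, 8^{16}≡45. Then 8^{27} = 8^{16+8+2+1} ≡ 45 × 35 × 5 × 8 ≡ 47 (mod 59)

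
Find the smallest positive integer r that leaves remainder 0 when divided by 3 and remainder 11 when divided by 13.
M = 3 × 13 = 39. M₁ = 13, y₁ ≡ 1 mod 3. M₂ = 3, y₂ ≡ 9 mod 13. r = 0×13×1 + 11×3×9 ≡ 24 mod 39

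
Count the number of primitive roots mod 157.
There are φ(157-1) = φ(156) = 48 primitive roots modulo 157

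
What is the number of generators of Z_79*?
There are φ(79-1) = φ(78) = 24 primitive roots modulo 79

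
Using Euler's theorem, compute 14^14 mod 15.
By Euler: 14^{8} ≡ 1 mod 15 since gcd(14, 15) = 1. 14 = 1×8 + 6. So 14^{14} ≡ 14^{6} ≡ 1 mod 15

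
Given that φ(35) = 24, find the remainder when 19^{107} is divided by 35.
By Euler: 19^{24} ≡ 1 (mod 35) since gcd(19, 35) = 1. 107 = 4×24 + 11. So 19^{107} ≡ 19^{11} ≡ 24 (mod 35)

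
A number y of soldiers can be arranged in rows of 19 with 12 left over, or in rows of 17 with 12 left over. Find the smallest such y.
M = 19 × 17 = 323. M₁ = 17, y₁ ≡ 9 (mod 19). M₂ = 19, y₂ ≡ 9 (mod 17). y = 12×17×9 + 12×19×9 ≡ 12 (mod 323)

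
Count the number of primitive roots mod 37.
Number of primitive roots mod 37 = φ(p-1) = φ(36) = 12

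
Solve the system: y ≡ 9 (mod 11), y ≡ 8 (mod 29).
M = 11 × 29 = 319. M₁ = 29, y₁ ≡ 8 (mod 11). M₂ = 11, y₂ ≡ 8 (mod 29). y = 9×29×8 + 8×11×8 ≡ 240 (mod 319)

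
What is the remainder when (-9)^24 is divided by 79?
By repeated squaring mod 79: (-9)^{1}≡70, (-9)^{2}≡2, (-9)^{4}≡4, (-9)^{8}≡16, (-9)^{16}≡19. Then (-9)^{24} = (-9)^{16+8} ≡ 19 × 16 ≡ 67 mod 79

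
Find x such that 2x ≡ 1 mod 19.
Since 19 is prime, by Fermat 2^(-1) ≡ 2^{17} ≡ 10 mod 19. Verify: 2 × 10 = 20 ≡ 1 mod 19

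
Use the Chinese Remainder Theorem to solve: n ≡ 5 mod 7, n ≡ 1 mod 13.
M = 7 × 13 = 91. M₁ = 13, y₁ ≡ 6 mod 7. M₂ = 7, y₂ ≡ 2 mod 13. n = 5×13×6 + 1×7×2 ≡ 40 mod 91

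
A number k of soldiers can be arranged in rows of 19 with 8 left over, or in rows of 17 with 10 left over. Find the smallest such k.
M = 19 × 17 = 323. M₁ = 17, y₁ ≡ 9 (mod 19). M₂ = 19, y₂ ≡ 9 (mod 17). k = 8×17×9 + 10×19×9 ≡ 27 (mod 323)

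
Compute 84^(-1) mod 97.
Since 97 is prime, by Fermat 84^(-1) ≡ 84^{95} ≡ 82 mod 97. Verify: 84 × 82 = 6888 ≡ 1 mod 97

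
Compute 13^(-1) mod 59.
Since 59 is prime, by Fermat 13^(-1) ≡ 13^{57} ≡ 50 mod 59. Verify: 13 × 50 = 650 ≡ 1 mod 59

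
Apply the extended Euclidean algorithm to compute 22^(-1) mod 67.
Extended GCD: 22(-3) + 67(1) = 1. So 22^(-1) ≡ -3 ≡ 64 mod 67. Verify: 22 × 64 = 1408 ≡ 1 mod 67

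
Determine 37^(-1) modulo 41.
Since 41 is prime, by Fermat 37^(-1) ≡ 37^{39} ≡ 10 (mod 41). Verify: 37 × 10 = 370 ≡ 1 (mod 41)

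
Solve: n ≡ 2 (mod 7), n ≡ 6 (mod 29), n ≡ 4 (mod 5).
M = 7 × 29 × 5 = 1015. M₁ = 145, y₁ ≡ 3 (mod 7). M₂ = 35, y₂ ≡ 5 (mod 29). M₃ = 203, y₃ ≡ 2 (mod 5). n = 2×145×3 + 6×35×5 + 4×203×2 ≡ 499 (mod 1015)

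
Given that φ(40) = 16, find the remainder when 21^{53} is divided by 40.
By Euler: 21^{16} ≡ 1 mod 40 since gcd(21, 40) = 1. 53 = 3×16 + 5. So 21^{53} ≡ 21^{5} ≡ 21 mod 40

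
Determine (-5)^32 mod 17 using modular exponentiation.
Using Fermat: (-5)^{16} ≡ 1 (mod 17). 32 ≡ 0 (mod 16). So (-5)^{32} ≡ (-5)^{0} ≡ 1 (mod 17)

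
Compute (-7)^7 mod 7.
By repeated squaring (mod 7): (-7)^{1}≡0, (-7)^{2}≡0, (-7)^{4}≡0. Then (-7)^{7} = (-7)^{4+2+1} ≡ 0 × 0 × 0 ≡ 0 (mod 7)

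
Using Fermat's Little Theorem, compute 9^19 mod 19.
By Fermat: 9^{18} ≡ 1 mod 19. So 9^{19} = 9^{18} · 9^{1} ≡ 9^{1} ≡ 9 mod 19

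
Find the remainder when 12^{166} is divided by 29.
By Fermat: 12^{28} ≡ 1 mod 29. 166 = 5×28 + 26. So 12^{166} ≡ 12^{26} ≡ 28 mod 29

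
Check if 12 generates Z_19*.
12^{6} ≡ 1 (mod 19) and 6 < 18, so ord_19(12) = 6 ≠ 18 and 12 is not a primitive root.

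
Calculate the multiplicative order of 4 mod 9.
Powers of 4 mod 9: 4^1≡4, 4^2≡7, 4^3≡1. So the order of 4 is 3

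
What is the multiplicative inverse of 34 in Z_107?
Since 107 is prime, by Fermat 34^(-1) ≡ 34^{105} ≡ 85 (mod 107). Verify: 34 × 85 = 2890 ≡ 1 (mod 107)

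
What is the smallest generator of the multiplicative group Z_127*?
g = 3. Powers: [3, 9, 27, 81, 116, 94, 28, 84, ...] generates all 126 non-zero residues.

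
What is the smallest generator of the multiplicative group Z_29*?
g = 2. Powers: [2, 4, 8, 16, 3, 6, ...] generates all 28 non-zero residues.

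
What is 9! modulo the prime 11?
(10)! = (9)! × (10) ≡ -1 mod 11. So (9)! ≡ -1 × (10)^(-1) ≡ (-1)×(-1) = 1 mod 11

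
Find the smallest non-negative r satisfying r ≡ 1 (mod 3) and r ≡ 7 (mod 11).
M = 3 × 11 = 33. M₁ = 11, y₁ ≡ 2 (mod 3). M₂ = 3, y₂ ≡ 4 (mod 11). r = 1×11×2 + 7×3×4 ≡ 7 (mod 33)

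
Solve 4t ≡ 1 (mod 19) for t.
Since 19 is prime, by Fermat 4^(-1) ≡ 4^{17} ≡ 5 (mod 19). Verify: 4 × 5 = 20 ≡ 1 (mod 19)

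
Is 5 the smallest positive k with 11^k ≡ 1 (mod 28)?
Powers of 11 mod 28: 11^1≡11, 11^2≡9, 11^3≡15, 11^4≡25, 11^5≡23, 11^6≡1. 11^5≡23≢1, so ord ≠ 5. No, the actual order is 6.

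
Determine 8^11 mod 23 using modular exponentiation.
By repeated squaring mod 23: 8^{1}≡8, 8^{2}≡18, 8^{4}≡2, 8^{8}≡4. Then 8^{11} = 8^{8+2+1} ≡ 4 × 18 × 8 ≡ 1 mod 23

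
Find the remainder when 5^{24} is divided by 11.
By Fermat: 5^{10} ≡ 1 mod 11. 24 = 2×10 + 4. So 5^{24} ≡ 5^{4} ≡ 9 mod 11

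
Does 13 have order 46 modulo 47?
ord_47(13) divides 46. For each prime q|46: 13^{23}≡46, 13^{2}≡28, none ≡ 1. So 13 has order 46 and is a primitive root mod 47.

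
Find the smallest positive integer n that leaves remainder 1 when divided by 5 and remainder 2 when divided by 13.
M = 5 × 13 = 65. M₁ = 13, y₁ ≡ 2 (mod 5). M₂ = 5, y₂ ≡ 8 (mod 13). n = 1×13×2 + 2×5×8 ≡ 41 (mod 65)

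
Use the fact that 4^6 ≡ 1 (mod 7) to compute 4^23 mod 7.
By Fermat: 4^{6} ≡ 1 (mod 7). 23 = 3×6 + 5. So 4^{23} ≡ 4^{5} ≡ 2 (mod 7)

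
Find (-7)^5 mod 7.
By repeated squaring mod 7: (-7)^{1}≡0, (-7)^{2}≡0, (-7)^{4}≡0. Then (-7)^{5} = (-7)^{4+1} ≡ 0 × 0 ≡ 0 mod 7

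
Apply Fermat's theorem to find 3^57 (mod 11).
By Fermat: 3^{10} ≡ 1 (mod 11). 57 = 5×10 + 7. So 3^{57} ≡ 3^{7} ≡ 9 (mod 11)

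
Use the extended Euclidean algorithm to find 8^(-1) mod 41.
Extended GCD: 8(-5) + 41(1) = 1. So 8^(-1) ≡ -5 ≡ 36 (mod 41). Verify: 8 × 36 = 288 ≡ 1 (mod 41)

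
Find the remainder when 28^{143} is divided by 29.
By Fermat: 28^{28} ≡ 1 mod 29. 143 = 5×28 + 3. So 28^{143} ≡ 28^{3} ≡ 28 mod 29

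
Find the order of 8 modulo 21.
Powers of 8 mod 21: 8^1≡8, 8^2≡1. ord_21(8) = 2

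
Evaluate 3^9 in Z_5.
Using Fermat: 3^{4} ≡ 1 mod 5. 9 ≡ 1 mod 4. So 3^{9} ≡ 3^{1} ≡ 3 mod 5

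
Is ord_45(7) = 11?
Powers of 7 mod 45: 7^1≡7, 7^2≡4, 7^3≡28, 7^4≡16, 7^5≡22, 7^6≡19, 7^7≡43, 7^8≡31, 7^9≡37, 7^10≡34, 7^11≡13, 7^12≡1. 7^11≡13≢1, so ord ≠ 11. No, the actual order is 12.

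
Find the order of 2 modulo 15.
Powers of 2 mod 15: 2^1≡2, 2^2≡4, 2^3≡8, 2^4≡1. So the order of 2 is 4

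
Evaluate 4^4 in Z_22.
4^{4} = 256 ≡ 14 mod 22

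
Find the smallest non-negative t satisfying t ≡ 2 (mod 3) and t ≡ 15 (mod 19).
M = 3 × 19 = 57. M₁ = 19, y₁ ≡ 1 (mod 3). M₂ = 3, y₂ ≡ 13 (mod 19). t = 2×19×1 + 15×3×13 ≡ 53 (mod 57)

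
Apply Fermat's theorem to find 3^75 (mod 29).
By Fermat: 3^{28} ≡ 1 (mod 29). 75 = 2×28 + 19. So 3^{75} ≡ 3^{19} ≡ 18 (mod 29)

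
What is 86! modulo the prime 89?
(88)! = (86)! × (87) × (88) ≡ -1 mod 89. So (86)! ≡ -1 × [(88)(87)]^(-1) ≡ 44 mod 89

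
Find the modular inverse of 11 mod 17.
Since 17 is prime, by Fermat 11^(-1) ≡ 11^{15} ≡ 14 (mod 17). Verify: 11 × 14 = 154 ≡ 1 (mod 17)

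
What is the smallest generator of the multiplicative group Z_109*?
g = 6. Powers: [6, 36, 107, 97, 37, 4, 24, 35, ...] generates all 108 non-zero residues.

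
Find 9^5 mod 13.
By repeated squaring mod 13: 9^{1}≡9, 9^{2}≡3, 9^{4}≡9. Then 9^{5} = 9^{4+1} ≡ 9 × 9 ≡ 3 mod 13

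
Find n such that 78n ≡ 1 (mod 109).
Since 109 is prime, by Fermat 78^(-1) ≡ 78^{107} ≡ 7 (mod 109). Verify: 78 × 7 = 546 ≡ 1 (mod 109)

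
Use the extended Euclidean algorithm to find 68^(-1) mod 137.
Extended GCD: 68(-2) + 137(1) = 1. So 68^(-1) ≡ -2 ≡ 135 (mod 137). Verify: 68 × 135 = 9180 ≡ 1 (mod 137)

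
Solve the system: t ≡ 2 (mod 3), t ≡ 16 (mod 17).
M = 3 × 17 = 51. M₁ = 17, y₁ ≡ 2 (mod 3). M₂ = 3, y₂ ≡ 6 (mod 17). t = 2×17×2 + 16×3×6 ≡ 50 (mod 51)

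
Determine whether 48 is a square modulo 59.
By Euler's criterion: 48^{29} ≡ 1 mod 59. Since this equals 1, 48 is a QR.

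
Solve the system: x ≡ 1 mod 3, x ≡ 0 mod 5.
M = 3 × 5 = 15. M₁ = 5, y₁ ≡ 2 mod 3. M₂ = 3, y₂ ≡ 2 mod 5. x = 1×5×2 + 0×3×2 ≡ 10 mod 15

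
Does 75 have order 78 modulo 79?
ord_79(75) divides 78. For each prime q|78: 75^{39}≡78, 75^{26}≡55, 75^{6}≡67, none ≡ 1. So 75 has order 78 and is a primitive root mod 79.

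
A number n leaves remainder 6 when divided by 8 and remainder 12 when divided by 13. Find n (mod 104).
M = 8 × 13 = 104. M₁ = 13, y₁ ≡ 5 (mod 8). M₂ = 8, y₂ ≡ 5 (mod 13). n = 6×13×5 + 12×8×5 ≡ 38 (mod 104)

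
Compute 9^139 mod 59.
Using Fermat: 9^{58} ≡ 1 (mod 59). 139 ≡ 23 (mod 58). So 9^{139} ≡ 9^{23} ≡ 19 (mod 59)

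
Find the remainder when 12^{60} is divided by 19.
By Fermat: 12^{18} ≡ 1 (mod 19). 60 = 3×18 + 6. So 12^{60} ≡ 12^{6} ≡ 1 (mod 19)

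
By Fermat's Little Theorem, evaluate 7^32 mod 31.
By Fermat: 7^{30} ≡ 1 (mod 31). So 7^{32} = 7^{30} · 7^{2} ≡ 7^{2} ≡ 18 (mod 31)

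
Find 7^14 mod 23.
By repeated squaring mod 23: 7^{1}≡7, 7^{2}≡3, 7^{4}≡9, 7^{8}≡12. Then 7^{14} = 7^{8+4+2} ≡ 12 × 9 × 3 ≡ 2 mod 23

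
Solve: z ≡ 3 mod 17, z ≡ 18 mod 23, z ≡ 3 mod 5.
M = 17 × 23 × 5 = 1955. M₁ = 115, y₁ ≡ 4 mod 17. M₂ = 85, y₂ ≡ 13 mod 23. M₃ = 391, y₃ ≡ 1 mod 5. z = 3×115×4 + 18×85×13 + 3×391×1 ≡ 938 mod 1955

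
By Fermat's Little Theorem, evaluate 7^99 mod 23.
By Fermat: 7^{22} ≡ 1 mod 23. 99 = 4×22 + 11. So 7^{99} ≡ 7^{11} ≡ 22 mod 23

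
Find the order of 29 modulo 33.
Powers of 29 mod 33: 29^1≡29, 29^2≡16, 29^3≡2, 29^4≡25, 29^5≡32, 29^6≡4, 29^7≡17, 29^8≡31, 29^9≡8, 29^10≡1. ord_33(29) = 10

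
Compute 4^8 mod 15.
By repeated squaring (mod 15): 4^{1}≡4, 4^{2}≡1, 4^{4}≡1, 4^{8}≡1. So 4^{8} ≡ 1 (mod 15)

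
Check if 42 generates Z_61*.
42^{15} ≡ 1 (mod 61) and 15 < 60, so ord_61(42) = 15 ≠ 60 and 42 is not a primitive root.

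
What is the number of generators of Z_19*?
Number of primitive roots mod 19 = φ(p-1) = φ(18) = 6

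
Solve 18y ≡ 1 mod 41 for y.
Since 41 is prime, by Fermat 18^(-1) ≡ 18^{39} ≡ 16 mod 41. Verify: 18 × 16 = 288 ≡ 1 mod 41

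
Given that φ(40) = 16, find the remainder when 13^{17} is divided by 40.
By Euler: 13^{16} ≡ 1 (mod 40) since gcd(13, 40) = 1. 17 = 1×16 + 1. So 13^{17} ≡ 13^{1} ≡ 13 (mod 40)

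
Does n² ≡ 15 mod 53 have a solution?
By Euler's criterion: 15^{26} ≡ 1 mod 53. Since this equals 1, 15 is a QR.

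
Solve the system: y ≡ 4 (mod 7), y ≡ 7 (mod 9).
M = 7 × 9 = 63. M₁ = 9, y₁ ≡ 4 (mod 7). M₂ = 7, y₂ ≡ 4 (mod 9). y = 4×9×4 + 7×7×4 ≡ 25 (mod 63)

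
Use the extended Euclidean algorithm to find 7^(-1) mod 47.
Extended GCD: 7(-20) + 47(3) = 1. So 7^(-1) ≡ -20 ≡ 27 (mod 47). Verify: 7 × 27 = 189 ≡ 1 (mod 47)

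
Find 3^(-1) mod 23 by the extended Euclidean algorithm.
Extended GCD: 3(8) + 23(-1) = 1. So 3^(-1) ≡ 8 mod 23. Verify: 3 × 8 = 24 ≡ 1 mod 23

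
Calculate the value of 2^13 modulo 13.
Using Fermat: 2^{12} ≡ 1 mod 13. 13 ≡ 1 mod 12. So 2^{13} ≡ 2^{1} ≡ 2 mod 13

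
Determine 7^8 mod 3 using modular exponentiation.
Using Fermat: 7^{2} ≡ 1 mod 3. 8 ≡ 0 mod 2. So 7^{8} ≡ 7^{0} ≡ 1 mod 3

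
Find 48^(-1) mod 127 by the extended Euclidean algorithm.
Extended GCD: 48(45) + 127(-17) = 1. So 48^(-1) ≡ 45 mod 127. Verify: 48 × 45 = 2160 ≡ 1 mod 127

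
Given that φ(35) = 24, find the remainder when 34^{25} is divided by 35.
By Euler: 34^{24} ≡ 1 mod 35 since gcd(34, 35) = 1. 25 = 1×24 + 1. So 34^{25} ≡ 34^{1} ≡ 34 mod 35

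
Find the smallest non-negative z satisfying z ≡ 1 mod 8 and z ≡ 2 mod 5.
M = 8 × 5 = 40. M₁ = 5, y₁ ≡ 5 mod 8. M₂ = 8, y₂ ≡ 2 mod 5. z = 1×5×5 + 2×8×2 ≡ 17 mod 40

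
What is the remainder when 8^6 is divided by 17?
By repeated squaring (mod 17): 8^{1}≡8, 8^{2}≡13, 8^{4}≡16. Then 8^{6} = 8^{4+2} ≡ 16 × 13 ≡ 4 (mod 17)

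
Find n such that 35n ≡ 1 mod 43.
Since 43 is prime, by Fermat 35^(-1) ≡ 35^{41} ≡ 16 mod 43. Verify: 35 × 16 = 560 ≡ 1 mod 43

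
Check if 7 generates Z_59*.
7^{29} ≡ 1 mod 59 and 29 < 58, so ord_59(7) = 29 ≠ 58 and 7 is not a primitive root.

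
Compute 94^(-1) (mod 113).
Since 113 is prime, by Fermat 94^(-1) ≡ 94^{111} ≡ 107 (mod 113). Verify: 94 × 107 = 10058 ≡ 1 (mod 113)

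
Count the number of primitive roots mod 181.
There are φ(181-1) = φ(180) = 48 primitive roots modulo 181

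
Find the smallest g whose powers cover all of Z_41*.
g = 6. For each prime q|40: 6^{20}≡40, 6^{8}≡10, none ≡ 1, so ord_41(6) = 40 and 6 is a primitive root.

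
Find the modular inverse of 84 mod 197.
Since 197 is prime, by Fermat 84^(-1) ≡ 84^{195} ≡ 129 (mod 197). Verify: 84 × 129 = 10836 ≡ 1 (mod 197)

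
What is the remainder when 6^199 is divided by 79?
Using Fermat: 6^{78} ≡ 1 (mod 79). 199 ≡ 43 (mod 78). So 6^{199} ≡ 6^{43} ≡ 47 (mod 79)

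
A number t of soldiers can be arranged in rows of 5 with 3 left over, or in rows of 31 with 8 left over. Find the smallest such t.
M = 5 × 31 = 155. M₁ = 31, y₁ ≡ 1 mod 5. M₂ = 5, y₂ ≡ 25 mod 31. t = 3×31×1 + 8×5×25 ≡ 8 mod 155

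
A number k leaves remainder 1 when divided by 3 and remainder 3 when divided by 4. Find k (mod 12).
M = 3 × 4 = 12. M₁ = 4, y₁ ≡ 1 (mod 3). M₂ = 3, y₂ ≡ 3 (mod 4). k = 1×4×1 + 3×3×3 ≡ 7 (mod 12)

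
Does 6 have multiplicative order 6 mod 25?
Powers of 6 mod 25: 6^1≡6, 6^2≡11, 6^3≡16, 6^4≡21, 6^5≡1. Already 6^5≡1, so the order is 5 < 6. No, the actual order is 5.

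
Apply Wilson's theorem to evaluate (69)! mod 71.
(70)! = (69)! × (70) ≡ -1 mod 71. So (69)! ≡ -1 × (70)^(-1) ≡ (-1)×(-1) = 1 mod 71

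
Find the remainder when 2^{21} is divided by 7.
By Fermat: 2^{6} ≡ 1 (mod 7). 21 = 3×6 + 3. So 2^{21} ≡ 2^{3} ≡ 1 (mod 7)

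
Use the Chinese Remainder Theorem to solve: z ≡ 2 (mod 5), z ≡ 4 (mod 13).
M = 5 × 13 = 65. M₁ = 13, y₁ ≡ 2 (mod 5). M₂ = 5, y₂ ≡ 8 (mod 13). z = 2×13×2 + 4×5×8 ≡ 17 (mod 65)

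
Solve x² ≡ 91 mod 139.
The square roots of 91 mod 139 are 77 and 62. Verify: 77² = 5929 ≡ 91 mod 139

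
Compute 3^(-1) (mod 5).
Since 5 is prime, by Fermat 3^(-1) ≡ 3^{3} ≡ 2 (mod 5). Verify: 3 × 2 = 6 ≡ 1 (mod 5)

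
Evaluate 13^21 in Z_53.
By repeated squaring (mod 53): 13^{1}≡13, 13^{2}≡10, 13^{4}≡47, 13^{8}≡36, 13^{16}≡24. Then 13^{21} = 13^{16+4+1} ≡ 24 × 47 × 13 ≡ 36 (mod 53)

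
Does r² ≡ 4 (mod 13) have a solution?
By Euler's criterion: 4^{6} ≡ 1 (mod 13). Since this equals 1, 4 is a QR.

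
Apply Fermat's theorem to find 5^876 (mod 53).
By Fermat: 5^{52} ≡ 1 (mod 53). 876 ≡ 44 (mod 52). So 5^{876} ≡ 5^{44} ≡ 46 (mod 53)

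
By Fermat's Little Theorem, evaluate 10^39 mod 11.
By Fermat: 10^{10} ≡ 1 mod 11. 39 = 3×10 + 9. So 10^{39} ≡ 10^{9} ≡ 10 mod 11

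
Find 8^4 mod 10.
8^{4} = 4096 ≡ 6 mod 10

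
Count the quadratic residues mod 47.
Exactly half the non-zero residues mod a prime are QRs: (47-1)/2 = 23.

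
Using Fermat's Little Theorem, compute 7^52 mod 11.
By Fermat: 7^{10} ≡ 1 (mod 11). 52 = 5×10 + 2. So 7^{52} ≡ 7^{2} ≡ 5 (mod 11)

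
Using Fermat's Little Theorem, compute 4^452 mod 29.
By Fermat: 4^{28} ≡ 1 (mod 29). 452 ≡ 4 (mod 28). So 4^{452} ≡ 4^{4} ≡ 24 (mod 29)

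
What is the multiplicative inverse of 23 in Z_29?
Since 29 is prime, by Fermat 23^(-1) ≡ 23^{27} ≡ 24 mod 29. Verify: 23 × 24 = 552 ≡ 1 mod 29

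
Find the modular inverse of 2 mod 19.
Since 19 is prime, by Fermat 2^(-1) ≡ 2^{17} ≡ 10 mod 19. Verify: 2 × 10 = 20 ≡ 1 mod 19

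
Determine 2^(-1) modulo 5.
Since 5 is prime, by Fermat 2^(-1) ≡ 2^{3} ≡ 3 (mod 5). Verify: 2 × 3 = 6 ≡ 1 (mod 5)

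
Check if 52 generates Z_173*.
52^{43} ≡ 1 mod 173 and 43 < 172, so ord_173(52) = 43 ≠ 172 and 52 is not a primitive root.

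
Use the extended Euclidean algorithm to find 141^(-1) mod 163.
Extended GCD: 141(37) + 163(-32) = 1. So 141^(-1) ≡ 37 mod 163. Verify: 141 × 37 = 5217 ≡ 1 mod 163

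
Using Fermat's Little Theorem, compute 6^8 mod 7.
By Fermat: 6^{6} ≡ 1 (mod 7). So 6^{8} = 6^{6} · 6^{2} ≡ 6^{2} ≡ 1 (mod 7)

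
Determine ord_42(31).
Powers of 31 mod 42: 31^1≡31, 31^2≡37, 31^3≡13, 31^4≡25, 31^5≡19, 31^6≡1. Order = 6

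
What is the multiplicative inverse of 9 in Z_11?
Since 11 is prime, by Fermat 9^(-1) ≡ 9^{9} ≡ 5 (mod 11). Verify: 9 × 5 = 45 ≡ 1 (mod 11)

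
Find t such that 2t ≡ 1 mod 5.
Since 5 is prime, by Fermat 2^(-1) ≡ 2^{3} ≡ 3 mod 5. Verify: 2 × 3 = 6 ≡ 1 mod 5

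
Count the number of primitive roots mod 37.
Number of primitive roots mod 37 = φ(p-1) = φ(36) = 12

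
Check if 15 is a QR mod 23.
By Euler's criterion: 15^{11} ≡ 22 mod 23. Since this equals -1 (≡ 22), 15 is not a QR.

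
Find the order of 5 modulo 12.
Powers of 5 mod 12: 5^1≡5, 5^2≡1. ord_12(5) = 2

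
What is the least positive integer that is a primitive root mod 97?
g = 5. For each prime q|96: 5^{48}≡96, 5^{32}≡35, none ≡ 1, so ord_97(5) = 96 and 5 is a primitive root.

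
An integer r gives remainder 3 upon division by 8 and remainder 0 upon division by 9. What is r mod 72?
M = 8 × 9 = 72. M₁ = 9, y₁ ≡ 1 mod 8. M₂ = 8, y₂ ≡ 8 mod 9. r = 3×9×1 + 0×8×8 ≡ 27 mod 72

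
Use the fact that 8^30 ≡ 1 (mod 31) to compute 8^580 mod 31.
By Fermat: 8^{30} ≡ 1 (mod 31). 580 ≡ 10 (mod 30). So 8^{580} ≡ 8^{10} ≡ 1 (mod 31)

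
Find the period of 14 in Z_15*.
Powers of 14 mod 15: 14^1≡14, 14^2≡1. Order = 2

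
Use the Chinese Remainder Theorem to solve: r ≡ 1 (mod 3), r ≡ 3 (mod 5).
M = 3 × 5 = 15. M₁ = 5, y₁ ≡ 2 (mod 3). M₂ = 3, y₂ ≡ 2 (mod 5). r = 1×5×2 + 3×3×2 ≡ 13 (mod 15)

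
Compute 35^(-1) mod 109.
Since 109 is prime, by Fermat 35^(-1) ≡ 35^{107} ≡ 81 mod 109. Verify: 35 × 81 = 2835 ≡ 1 mod 109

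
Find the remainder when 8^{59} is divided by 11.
By Fermat: 8^{10} ≡ 1 mod 11. 59 = 5×10 + 9. So 8^{59} ≡ 8^{9} ≡ 7 mod 11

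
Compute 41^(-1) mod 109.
Since 109 is prime, by Fermat 41^(-1) ≡ 41^{107} ≡ 8 mod 109. Verify: 41 × 8 = 328 ≡ 1 mod 109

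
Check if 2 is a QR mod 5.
By Euler's criterion: 2^{2} ≡ 4 mod 5. Since this equals -1 (≡ 4), 2 is not a QR.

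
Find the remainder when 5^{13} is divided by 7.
By Fermat: 5^{6} ≡ 1 (mod 7). 13 = 2×6 + 1. So 5^{13} ≡ 5^{1} ≡ 5 (mod 7)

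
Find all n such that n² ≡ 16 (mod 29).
The square roots of 16 mod 29 are 25 and 4. Verify: 25² = 625 ≡ 16 (mod 29)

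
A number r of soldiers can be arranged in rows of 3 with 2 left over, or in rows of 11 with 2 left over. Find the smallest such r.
M = 3 × 11 = 33. M₁ = 11, y₁ ≡ 2 (mod 3). M₂ = 3, y₂ ≡ 4 (mod 11). r = 2×11×2 + 2×3×4 ≡ 2 (mod 33)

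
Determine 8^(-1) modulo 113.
Since 113 is prime, by Fermat 8^(-1) ≡ 8^{111} ≡ 99 mod 113. Verify: 8 × 99 = 792 ≡ 1 mod 113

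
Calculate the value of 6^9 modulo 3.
By repeated squaring (mod 3): 6^{1}≡0, 6^{2}≡0, 6^{4}≡0, 6^{8}≡0. Then 6^{9} = 6^{8+1} ≡ 0 × 0 ≡ 0 (mod 3)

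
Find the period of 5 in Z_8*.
Powers of 5 mod 8: 5^1≡5, 5^2≡1. So the order of 5 is 2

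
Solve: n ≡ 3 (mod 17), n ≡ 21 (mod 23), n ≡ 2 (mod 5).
M = 17 × 23 × 5 = 1955. M₁ = 115, y₁ ≡ 4 (mod 17). M₂ = 85, y₂ ≡ 13 (mod 23). M₃ = 391, y₃ ≡ 1 (mod 5). n = 3×115×4 + 21×85×13 + 2×391×1 ≡ 1907 (mod 1955)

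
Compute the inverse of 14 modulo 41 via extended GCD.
Extended GCD: 14(3) + 41(-1) = 1. So 14^(-1) ≡ 3 mod 41. Verify: 14 × 3 = 42 ≡ 1 mod 41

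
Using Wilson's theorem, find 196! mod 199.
(198)! = (196)! × (197) × (198) ≡ -1 (mod 199). So (196)! ≡ -1 × [(198)(197)]^(-1) ≡ 99 (mod 199)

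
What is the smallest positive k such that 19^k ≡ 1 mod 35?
Powers of 19 mod 35: 19^1≡19, 19^2≡11, 19^3≡34, 19^4≡16, 19^5≡24, 19^6≡1. So the order of 19 is 6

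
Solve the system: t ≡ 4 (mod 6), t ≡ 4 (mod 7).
M = 6 × 7 = 42. M₁ = 7, y₁ ≡ 1 (mod 6). M₂ = 6, y₂ ≡ 6 (mod 7). t = 4×7×1 + 4×6×6 ≡ 4 (mod 42)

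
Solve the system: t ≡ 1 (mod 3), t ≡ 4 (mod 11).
M = 3 × 11 = 33. M₁ = 11, y₁ ≡ 2 (mod 3). M₂ = 3, y₂ ≡ 4 (mod 11). t = 1×11×2 + 4×3×4 ≡ 4 (mod 33)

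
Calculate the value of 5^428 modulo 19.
Using Fermat: 5^{18} ≡ 1 mod 19. 428 ≡ 14 mod 18. So 5^{428} ≡ 5^{14} ≡ 9 mod 19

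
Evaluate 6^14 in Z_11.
Using Fermat: 6^{10} ≡ 1 mod 11. 14 ≡ 4 mod 10. So 6^{14} ≡ 6^{4} ≡ 9 mod 11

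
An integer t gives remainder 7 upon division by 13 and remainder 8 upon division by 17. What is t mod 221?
M = 13 × 17 = 221. M₁ = 17, y₁ ≡ 10 mod 13. M₂ = 13, y₂ ≡ 4 mod 17. t = 7×17×10 + 8×13×4 ≡ 59 mod 221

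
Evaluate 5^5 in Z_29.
By repeated squaring (mod 29): 5^{1}≡5, 5^{2}≡25, 5^{4}≡16. Then 5^{5} = 5^{4+1} ≡ 16 × 5 ≡ 22 (mod 29)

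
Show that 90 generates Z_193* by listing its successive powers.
90^1, 90^2, ..., 90^{192} mod 193: [90, 187, 39, 36, 152, 170, 53, 138, 68, 137, 171, 143, 132, 107, 173, 130, 120, 185, 52, 48, 74, 98, 135, 184, 155, 54, 35, 62, 176, 14, 102, 109, 160, 118, 5, 64, 163, 2, 180, 181, 78, 72, 111, 147, 106, 83, 136, 81, 149, 93, 71, 21, 153, 67, 47, 177, 104, 96, 148, 3, 77, 175, 117, 108, 70, 124, 159, 28, 11, 25, 127, 43, 10, 128, 133, 4, 167, 169, 156, 144, 29, 101, 19, 166, 79, 162, 105, 186, 142, 42, 113, 134, 94, 161, 15, 192, 103, 6, 154, 157, 41, 23, 140, 55, 125, 56, 22, 50, 61, 86, 20, 63, 73, 8, 141, 145, 119, 95, 58, 9, 38, 139, 158, 131, 17, 179, 91, 84, 33, 75, 188, 129, 30, 191, 13, 12, 115, 121, 82, 46, 87, 110, 57, 112, 44, 100, 122, 172, 40, 126, 146, 16, 89, 97, 45, 190, 116, 18, 76, 85, 123, 69, 34, 165, 182, 168, 66, 150, 183, 65, 60, 189, 26, 24, 37, 49, 164, 92, 174, 27, 114, 31, 88, 7, 51, 151, 80, 59, 99, 32, 178, 1]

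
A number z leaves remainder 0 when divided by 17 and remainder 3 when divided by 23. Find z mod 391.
M = 17 × 23 = 391. M₁ = 23, y₁ ≡ 3 mod 17. M₂ = 17, y₂ ≡ 19 mod 23. z = 0×23×3 + 3×17×19 ≡ 187 mod 391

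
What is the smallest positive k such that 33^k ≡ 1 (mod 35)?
Powers of 33 mod 35: 33^1≡33, 33^2≡4, 33^3≡27, 33^4≡16, 33^5≡3, 33^6≡29, 33^7≡12, 33^8≡11, 33^9≡13, 33^10≡9, 33^11≡17, 33^12≡1. ord_35(33) = 12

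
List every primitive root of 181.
There are φ(180) = 48 primitive roots mod 181: {2, 10, 18, 21, 23, 24, 28, 41, 47, 50, 53, 54, 57, 58, 63, 66, 69, 76, 77, 78, 83, 84, 85, 90, 91, 96, 97, 98, 103, 104, 105, 112, 115, 118, 123, 124, 127, 128, 131, 134, 140, 153, 157, 158, 160, 163, 171, 179}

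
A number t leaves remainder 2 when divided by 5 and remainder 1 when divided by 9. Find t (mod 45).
M = 5 × 9 = 45. M₁ = 9, y₁ ≡ 4 (mod 5). M₂ = 5, y₂ ≡ 2 (mod 9). t = 2×9×4 + 1×5×2 ≡ 37 (mod 45)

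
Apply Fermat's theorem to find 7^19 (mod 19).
By Fermat: 7^{18} ≡ 1 (mod 19). So 7^{19} = 7^{18} · 7^{1} ≡ 7^{1} ≡ 7 (mod 19)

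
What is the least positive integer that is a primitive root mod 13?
g = 2. Powers: [2, 4, 8, 3, 6, 12, 11, 9, 5, 10, ...] generates all 12 non-zero residues.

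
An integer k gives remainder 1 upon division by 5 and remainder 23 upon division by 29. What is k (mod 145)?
M = 5 × 29 = 145. M₁ = 29, y₁ ≡ 4 (mod 5). M₂ = 5, y₂ ≡ 6 (mod 29). k = 1×29×4 + 23×5×6 ≡ 81 (mod 145)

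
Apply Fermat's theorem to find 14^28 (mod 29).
By Fermat's Little Theorem, 14^{28} ≡ 1 (mod 29) since 29 is prime and gcd(14, 29) = 1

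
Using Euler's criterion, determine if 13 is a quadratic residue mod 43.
By Euler's criterion: 13^{21} ≡ 1 (mod 43). Since this equals 1, 13 is a QR.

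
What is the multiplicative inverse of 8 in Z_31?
Since 31 is prime, by Fermat 8^(-1) ≡ 8^{29} ≡ 4 mod 31. Verify: 8 × 4 = 32 ≡ 1 mod 31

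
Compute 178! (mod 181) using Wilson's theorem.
(180)! = (178)! × (179) × (180) ≡ -1 (mod 181). So (178)! ≡ -1 × [(180)(179)]^(-1) ≡ 90 (mod 181)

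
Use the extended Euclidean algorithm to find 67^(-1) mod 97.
Extended GCD: 67(42) + 97(-29) = 1. So 67^(-1) ≡ 42 (mod 97). Verify: 67 × 42 = 2814 ≡ 1 (mod 97)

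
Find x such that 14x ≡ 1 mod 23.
Since 23 is prime, by Fermat 14^(-1) ≡ 14^{21} ≡ 5 mod 23. Verify: 14 × 5 = 70 ≡ 1 mod 23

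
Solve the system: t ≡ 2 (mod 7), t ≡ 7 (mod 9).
M = 7 × 9 = 63. M₁ = 9, y₁ ≡ 4 (mod 7). M₂ = 7, y₂ ≡ 4 (mod 9). t = 2×9×4 + 7×7×4 ≡ 16 (mod 63)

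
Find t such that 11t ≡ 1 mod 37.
Since 37 is prime, by Fermat 11^(-1) ≡ 11^{35} ≡ 27 mod 37. Verify: 11 × 27 = 297 ≡ 1 mod 37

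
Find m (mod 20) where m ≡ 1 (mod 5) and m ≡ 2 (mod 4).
M = 5 × 4 = 20. M₁ = 4, y₁ ≡ 4 (mod 5). M₂ = 5, y₂ ≡ 1 (mod 4). m = 1×4×4 + 2×5×1 ≡ 6 (mod 20)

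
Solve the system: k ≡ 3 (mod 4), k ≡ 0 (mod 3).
M = 4 × 3 = 12. M₁ = 3, y₁ ≡ 3 (mod 4). M₂ = 4, y₂ ≡ 1 (mod 3). k = 3×3×3 + 0×4×1 ≡ 3 (mod 12)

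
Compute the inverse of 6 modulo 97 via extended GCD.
Extended GCD: 6(-16) + 97(1) = 1. So 6^(-1) ≡ -16 ≡ 81 (mod 97). Verify: 6 × 81 = 486 ≡ 1 (mod 97)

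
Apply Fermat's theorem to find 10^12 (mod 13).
By Fermat's Little Theorem, 10^{12} ≡ 1 (mod 13) since 13 is prime and gcd(10, 13) = 1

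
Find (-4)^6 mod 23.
By repeated squaring mod 23: (-4)^{1}≡19, (-4)^{2}≡16, (-4)^{4}≡3. Then (-4)^{6} = (-4)^{4+2} ≡ 3 × 16 ≡ 2 mod 23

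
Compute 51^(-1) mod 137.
Since 137 is prime, by Fermat 51^(-1) ≡ 51^{135} ≡ 43 mod 137. Verify: 51 × 43 = 2193 ≡ 1 mod 137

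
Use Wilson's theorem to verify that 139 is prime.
(138)! mod 139 = 138. Since this equals -1 mod 139, Wilson confirms 139 is prime.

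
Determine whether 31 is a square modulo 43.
By Euler's criterion: 31^{21} ≡ 1 mod 43. Since this equals 1, 31 is a QR.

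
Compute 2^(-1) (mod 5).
Since 5 is prime, by Fermat 2^(-1) ≡ 2^{3} ≡ 3 (mod 5). Verify: 2 × 3 = 6 ≡ 1 (mod 5)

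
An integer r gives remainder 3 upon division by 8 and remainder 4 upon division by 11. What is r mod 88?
M = 8 × 11 = 88. M₁ = 11, y₁ ≡ 3 mod 8. M₂ = 8, y₂ ≡ 7 mod 11. r = 3×11×3 + 4×8×7 ≡ 59 mod 88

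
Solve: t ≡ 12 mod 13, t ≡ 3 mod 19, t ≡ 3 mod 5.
M = 13 × 19 × 5 = 1235. M₁ = 95, y₁ ≡ 10 mod 13. M₂ = 65, y₂ ≡ 12 mod 19. M₃ = 247, y₃ ≡ 3 mod 5. t = 12×95×10 + 3×65×12 + 3×247×3 ≡ 1143 mod 1235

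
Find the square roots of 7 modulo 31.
The square roots of 7 mod 31 are 10 and 21. Verify: 10² = 100 ≡ 7 mod 31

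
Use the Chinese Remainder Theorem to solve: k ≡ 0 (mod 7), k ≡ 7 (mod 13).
M = 7 × 13 = 91. M₁ = 13, y₁ ≡ 6 (mod 7). M₂ = 7, y₂ ≡ 2 (mod 13). k = 0×13×6 + 7×7×2 ≡ 7 (mod 91)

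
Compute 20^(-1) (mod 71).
Since 71 is prime, by Fermat 20^(-1) ≡ 20^{69} ≡ 32 (mod 71). Verify: 20 × 32 = 640 ≡ 1 (mod 71)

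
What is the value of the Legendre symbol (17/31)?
(17/31) = 17^{15} mod 31 = -1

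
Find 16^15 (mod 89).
By repeated squaring (mod 89): 16^{1}≡16, 16^{2}≡78, 16^{4}≡32, 16^{8}≡45. Then 16^{15} = 16^{8+4+2+1} ≡ 45 × 32 × 78 × 16 ≡ 32 (mod 89)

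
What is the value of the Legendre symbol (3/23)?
(3/23) = 3^{11} mod 23 = 1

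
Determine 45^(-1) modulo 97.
Since 97 is prime, by Fermat 45^(-1) ≡ 45^{95} ≡ 69 mod 97. Verify: 45 × 69 = 3105 ≡ 1 mod 97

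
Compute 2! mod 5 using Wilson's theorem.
(4)! = (2)! × (3) × (4) ≡ -1 mod 5. So (2)! ≡ -1 × [(4)(3)]^(-1) ≡ 2 mod 5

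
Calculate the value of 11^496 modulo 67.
Using Fermat: 11^{66} ≡ 1 (mod 67). 496 ≡ 34 (mod 66). So 11^{496} ≡ 11^{34} ≡ 56 (mod 67)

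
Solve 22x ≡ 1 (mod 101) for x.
Since 101 is prime, by Fermat 22^(-1) ≡ 22^{99} ≡ 23 (mod 101). Verify: 22 × 23 = 506 ≡ 1 (mod 101)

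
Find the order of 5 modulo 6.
Powers of 5 mod 6: 5^1≡5, 5^2≡1. So the order of 5 is 2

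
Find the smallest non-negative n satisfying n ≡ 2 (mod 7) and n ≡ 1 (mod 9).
M = 7 × 9 = 63. M₁ = 9, y₁ ≡ 4 (mod 7). M₂ = 7, y₂ ≡ 4 (mod 9). n = 2×9×4 + 1×7×4 ≡ 37 (mod 63)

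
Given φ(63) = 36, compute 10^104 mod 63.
By Euler: 10^{36} ≡ 1 (mod 63) since gcd(10, 63) = 1. 104 = 2×36 + 32. So 10^{104} ≡ 10^{32} ≡ 37 (mod 63)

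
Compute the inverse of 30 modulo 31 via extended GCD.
Extended GCD: 30(-1) + 31(1) = 1. So 30^(-1) ≡ -1 ≡ 30 (mod 31). Verify: 30 × 30 = 900 ≡ 1 (mod 31)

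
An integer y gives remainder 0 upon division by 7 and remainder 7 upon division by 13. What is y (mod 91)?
M = 7 × 13 = 91. M₁ = 13, y₁ ≡ 6 (mod 7). M₂ = 7, y₂ ≡ 2 (mod 13). y = 0×13×6 + 7×7×2 ≡ 7 (mod 91)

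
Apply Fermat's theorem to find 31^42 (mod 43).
By Fermat's Little Theorem, 31^{42} ≡ 1 (mod 43) since 43 is prime and gcd(31, 43) = 1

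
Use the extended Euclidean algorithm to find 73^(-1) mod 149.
Extended GCD: 73(49) + 149(-24) = 1. So 73^(-1) ≡ 49 (mod 149). Verify: 73 × 49 = 3577 ≡ 1 (mod 149)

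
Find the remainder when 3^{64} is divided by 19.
By Fermat: 3^{18} ≡ 1 (mod 19). 64 = 3×18 + 10. So 3^{64} ≡ 3^{10} ≡ 16 (mod 19)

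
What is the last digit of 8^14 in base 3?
Using Fermat: 8^{2} ≡ 1 (mod 3). 14 ≡ 0 (mod 2). So 8^{14} ≡ 8^{0} ≡ 1 (mod 3)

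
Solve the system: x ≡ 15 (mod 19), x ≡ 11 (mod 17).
M = 19 × 17 = 323. M₁ = 17, y₁ ≡ 9 (mod 19). M₂ = 19, y₂ ≡ 9 (mod 17). x = 15×17×9 + 11×19×9 ≡ 300 (mod 323)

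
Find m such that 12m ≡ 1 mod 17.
Since 17 is prime, by Fermat 12^(-1) ≡ 12^{15} ≡ 10 mod 17. Verify: 12 × 10 = 120 ≡ 1 mod 17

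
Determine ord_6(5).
Powers of 5 mod 6: 5^1≡5, 5^2≡1. ord_6(5) = 2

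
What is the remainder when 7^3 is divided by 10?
7^{3} = 343 ≡ 3 mod 10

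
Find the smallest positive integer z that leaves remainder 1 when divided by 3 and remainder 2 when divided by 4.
M = 3 × 4 = 12. M₁ = 4, y₁ ≡ 1 (mod 3). M₂ = 3, y₂ ≡ 3 (mod 4). z = 1×4×1 + 2×3×3 ≡ 10 (mod 12)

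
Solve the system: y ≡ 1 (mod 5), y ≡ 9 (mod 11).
M = 5 × 11 = 55. M₁ = 11, y₁ ≡ 1 (mod 5). M₂ = 5, y₂ ≡ 9 (mod 11). y = 1×11×1 + 9×5×9 ≡ 31 (mod 55)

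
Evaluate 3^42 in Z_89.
By repeated squaring (mod 89): 3^{1}≡3, 3^{2}≡9, 3^{4}≡81, 3^{8}≡64, 3^{16}≡2, 3^{32}≡4. Then 3^{42} = 3^{32+8+2} ≡ 4 × 64 × 9 ≡ 79 (mod 89)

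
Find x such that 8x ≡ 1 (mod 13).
Since 13 is prime, by Fermat 8^(-1) ≡ 8^{11} ≡ 5 (mod 13). Verify: 8 × 5 = 40 ≡ 1 (mod 13)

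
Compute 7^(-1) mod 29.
Since 29 is prime, by Fermat 7^(-1) ≡ 7^{27} ≡ 25 mod 29. Verify: 7 × 25 = 175 ≡ 1 mod 29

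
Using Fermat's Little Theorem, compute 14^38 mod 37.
By Fermat: 14^{36} ≡ 1 (mod 37). So 14^{38} = 14^{36} · 14^{2} ≡ 14^{2} ≡ 11 (mod 37)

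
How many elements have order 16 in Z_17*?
There are φ(17-1) = φ(16) = 8 primitive roots modulo 17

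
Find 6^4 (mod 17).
6^{4} = 1296 ≡ 4 (mod 17)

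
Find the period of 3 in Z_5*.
Powers of 3 mod 5: 3^1≡3, 3^2≡4, 3^3≡2, 3^4≡1. So the order of 3 is 4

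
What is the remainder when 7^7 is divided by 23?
By repeated squaring (mod 23): 7^{1}≡7, 7^{2}≡3, 7^{4}≡9. Then 7^{7} = 7^{4+2+1} ≡ 9 × 3 × 7 ≡ 5 (mod 23)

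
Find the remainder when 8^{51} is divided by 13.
By Fermat: 8^{12} ≡ 1 (mod 13). 51 = 4×12 + 3. So 8^{51} ≡ 8^{3} ≡ 5 (mod 13)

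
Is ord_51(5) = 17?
Powers of 5 mod 51: 5^1≡5, 5^2≡25, 5^3≡23, 5^4≡13, 5^5≡14, 5^6≡19, 5^7≡44, 5^8≡16, 5^9≡29, 5^10≡43, 5^11≡11, 5^12≡4, 5^13≡20, 5^14≡49, 5^15≡41, 5^16≡1. Already 5^16≡1, so the order is 16 < 17. No, the actual order is 16.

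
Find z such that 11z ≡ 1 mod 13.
Since 13 is prime, by Fermat 11^(-1) ≡ 11^{11} ≡ 6 mod 13. Verify: 11 × 6 = 66 ≡ 1 mod 13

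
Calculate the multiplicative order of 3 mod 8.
Powers of 3 mod 8: 3^1≡3, 3^2≡1. ord_8(3) = 2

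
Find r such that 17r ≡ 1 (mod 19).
Since 19 is prime, by Fermat 17^(-1) ≡ 17^{17} ≡ 9 (mod 19). Verify: 17 × 9 = 153 ≡ 1 (mod 19)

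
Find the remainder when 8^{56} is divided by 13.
By Fermat: 8^{12} ≡ 1 (mod 13). 56 = 4×12 + 8. So 8^{56} ≡ 8^{8} ≡ 1 (mod 13)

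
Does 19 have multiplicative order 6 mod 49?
Powers of 19 mod 49: 19^1≡19, 19^2≡18, 19^3≡48, 19^4≡30, 19^5≡31, 19^6≡1. First k with 19^k≡1 is k=6. Yes, ord_49(19) = 6.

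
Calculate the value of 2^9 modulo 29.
By repeated squaring (mod 29): 2^{1}≡2, 2^{2}≡4, 2^{4}≡16, 2^{8}≡24. Then 2^{9} = 2^{8+1} ≡ 24 × 2 ≡ 19 (mod 29)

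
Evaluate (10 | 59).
(10/59) = 10^{29} mod 59 = -1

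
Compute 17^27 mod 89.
By repeated squaring (mod 89): 17^{1}≡17, 17^{2}≡22, 17^{4}≡39, 17^{8}≡8, 17^{16}≡64. Then 17^{27} = 17^{16+8+2+1} ≡ 64 × 8 × 22 × 17 ≡ 49 (mod 89)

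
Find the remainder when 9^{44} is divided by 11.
By Fermat: 9^{10} ≡ 1 (mod 11). 44 = 4×10 + 4. So 9^{44} ≡ 9^{4} ≡ 5 (mod 11)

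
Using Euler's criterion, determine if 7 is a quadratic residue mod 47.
By Euler's criterion: 7^{23} ≡ 1 (mod 47). Since this equals 1, 7 is a QR.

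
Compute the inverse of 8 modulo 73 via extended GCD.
Extended GCD: 8(-9) + 73(1) = 1. So 8^(-1) ≡ -9 ≡ 64 (mod 73). Verify: 8 × 64 = 512 ≡ 1 (mod 73)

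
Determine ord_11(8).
Powers of 8 mod 11: 8^1≡8, 8^2≡9, 8^3≡6, 8^4≡4, 8^5≡10, 8^6≡3, 8^7≡2, 8^8≡5, 8^9≡7, 8^10≡1. So the order of 8 is 10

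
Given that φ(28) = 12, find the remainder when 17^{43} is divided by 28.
By Euler: 17^{12} ≡ 1 mod 28 since gcd(17, 28) = 1. 43 = 3×12 + 7. So 17^{43} ≡ 17^{7} ≡ 17 mod 28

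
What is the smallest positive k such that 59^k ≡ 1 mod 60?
Powers of 59 mod 60: 59^1≡59, 59^2≡1. ord_60(59) = 2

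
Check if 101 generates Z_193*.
101^{96} ≡ 1 (mod 193) and 96 < 192, so ord_193(101) = 96 ≠ 192 and 101 is not a primitive root.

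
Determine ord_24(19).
Powers of 19 mod 24: 19^1≡19, 19^2≡1. ord_24(19) = 2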